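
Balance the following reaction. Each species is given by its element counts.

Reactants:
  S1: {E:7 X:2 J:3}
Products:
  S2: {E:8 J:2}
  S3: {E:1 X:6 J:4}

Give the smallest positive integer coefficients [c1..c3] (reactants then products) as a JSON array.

Coefficients: [6, 5, 2]

E: 6·7 = 42 | 5·8+2·1 = 42
X: 6·2 = 12 | 5·0+2·6 = 12
J: 6·3 = 18 | 5·2+2·4 = 18
gcd(6,5,2) = 1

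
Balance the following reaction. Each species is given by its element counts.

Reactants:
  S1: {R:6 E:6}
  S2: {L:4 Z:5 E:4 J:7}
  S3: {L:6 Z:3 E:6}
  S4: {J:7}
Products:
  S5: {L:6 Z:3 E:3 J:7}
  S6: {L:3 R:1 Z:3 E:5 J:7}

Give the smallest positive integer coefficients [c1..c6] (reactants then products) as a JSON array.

Coefficients: [1, 3, 3, 5, 2, 6]

L: 1·0+3·4+3·6+5·0 = 30 | 2·6+6·3 = 30
R: 1·6+3·0+3·0+5·0 = 6 | 2·0+6·1 = 6
Z: 1·0+3·5+3·3+5·0 = 24 | 2·3+6·3 = 24
E: 1·6+3·4+3·6+5·0 = 36 | 2·3+6·5 = 36
J: 1·0+3·7+3·0+5·7 = 56 | 2·7+6·7 = 56
gcd(1,3,3,5,2,6) = 1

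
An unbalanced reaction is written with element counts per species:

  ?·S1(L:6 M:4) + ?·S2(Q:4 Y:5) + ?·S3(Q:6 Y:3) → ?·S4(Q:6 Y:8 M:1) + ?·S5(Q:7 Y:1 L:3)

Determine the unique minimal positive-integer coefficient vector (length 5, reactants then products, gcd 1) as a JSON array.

Coefficients: [1, 5, 3, 4, 2]

Q: 1·0+5·4+3·6 = 38 | 4·6+2·7 = 38
Y: 1·0+5·5+3·3 = 34 | 4·8+2·1 = 34
L: 1·6+5·0+3·0 = 6 | 4·0+2·3 = 6
M: 1·4+5·0+3·0 = 4 | 4·1+2·0 = 4
gcd(1,5,3,4,2) = 1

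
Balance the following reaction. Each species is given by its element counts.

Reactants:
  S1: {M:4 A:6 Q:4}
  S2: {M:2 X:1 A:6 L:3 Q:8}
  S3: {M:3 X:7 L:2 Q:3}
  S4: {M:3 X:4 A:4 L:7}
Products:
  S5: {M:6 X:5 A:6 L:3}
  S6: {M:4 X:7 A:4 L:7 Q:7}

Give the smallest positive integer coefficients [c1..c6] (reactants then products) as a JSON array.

Coefficients: [4, 1, 6, 6, 5, 6]

M: 4·4+1·2+6·3+6·3 = 54 | 5·6+6·4 = 54
X: 4·0+1·1+6·7+6·4 = 67 | 5·5+6·7 = 67
A: 4·6+1·6+6·0+6·4 = 54 | 5·6+6·4 = 54
L: 4·0+1·3+6·2+6·7 = 57 | 5·3+6·7 = 57
Q: 4·4+1·8+6·3+6·0 = 42 | 5·0+6·7 = 42
gcd(4,1,6,6,5,6) = 1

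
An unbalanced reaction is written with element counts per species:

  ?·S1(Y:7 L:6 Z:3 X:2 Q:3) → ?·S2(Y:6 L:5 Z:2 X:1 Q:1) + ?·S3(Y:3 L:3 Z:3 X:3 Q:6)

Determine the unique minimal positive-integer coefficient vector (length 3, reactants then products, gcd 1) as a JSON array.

Y: 3·7 = 21 | 3·6+1·3 = 21
L: 3·6 = 18 | 3·5+1·3 = 18
Z: 3·3 = 9 | 3·2+1·3 = 9
X: 3·2 = 6 | 3·1+1·3 = 6
Q: 3·3 = 9 | 3·1+1·6 = 9
gcd(3,3,1) = 1

Coefficients: [3, 3, 1]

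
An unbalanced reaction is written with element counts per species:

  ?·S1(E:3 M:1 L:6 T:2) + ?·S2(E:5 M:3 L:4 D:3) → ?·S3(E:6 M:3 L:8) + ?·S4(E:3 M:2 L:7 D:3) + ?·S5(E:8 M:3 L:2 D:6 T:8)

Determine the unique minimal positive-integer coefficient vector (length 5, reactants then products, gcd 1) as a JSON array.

Coefficients: [4, 4, 3, 2, 1]

E: 4·3+4·5 = 32 | 3·6+2·3+1·8 = 32
M: 4·1+4·3 = 16 | 3·3+2·2+1·3 = 16
L: 4·6+4·4 = 40 | 3·8+2·7+1·2 = 40
D: 4·0+4·3 = 12 | 3·0+2·3+1·6 = 12
T: 4·2+4·0 = 8 | 3·0+2·0+1·8 = 8
gcd(4,4,3,2,1) = 1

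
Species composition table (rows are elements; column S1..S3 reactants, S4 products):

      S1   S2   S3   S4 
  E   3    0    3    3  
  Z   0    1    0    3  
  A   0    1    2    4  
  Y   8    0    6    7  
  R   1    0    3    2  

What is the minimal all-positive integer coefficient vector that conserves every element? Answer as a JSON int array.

Coefficients: [1, 6, 1, 2]

E: 1·3+6·0+1·3 = 6 | 2·3 = 6
Z: 1·0+6·1+1·0 = 6 | 2·3 = 6
A: 1·0+6·1+1·2 = 8 | 2·4 = 8
Y: 1·8+6·0+1·6 = 14 | 2·7 = 14
R: 1·1+6·0+1·3 = 4 | 2·2 = 4
gcd(1,6,1,2) = 1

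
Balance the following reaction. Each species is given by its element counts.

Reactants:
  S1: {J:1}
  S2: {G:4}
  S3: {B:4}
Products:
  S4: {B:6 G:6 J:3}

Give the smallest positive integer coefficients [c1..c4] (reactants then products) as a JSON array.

Coefficients: [6, 3, 3, 2]

B: 6·0+3·0+3·4 = 12 | 2·6 = 12
G: 6·0+3·4+3·0 = 12 | 2·6 = 12
J: 6·1+3·0+3·0 = 6 | 2·3 = 6
gcd(6,3,3,2) = 1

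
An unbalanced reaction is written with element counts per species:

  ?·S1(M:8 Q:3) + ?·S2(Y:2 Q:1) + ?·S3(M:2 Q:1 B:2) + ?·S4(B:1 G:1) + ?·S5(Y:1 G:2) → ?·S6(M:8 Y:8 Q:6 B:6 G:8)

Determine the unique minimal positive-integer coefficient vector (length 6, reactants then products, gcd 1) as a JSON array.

M: 1·8+5·0+4·2+4·0+6·0 = 16 | 2·8 = 16
Y: 1·0+5·2+4·0+4·0+6·1 = 16 | 2·8 = 16
Q: 1·3+5·1+4·1+4·0+6·0 = 12 | 2·6 = 12
B: 1·0+5·0+4·2+4·1+6·0 = 12 | 2·6 = 12
G: 1·0+5·0+4·0+4·1+6·2 = 16 | 2·8 = 16
gcd(1,5,4,4,6,2) = 1

Coefficients: [1, 5, 4, 4, 6, 2]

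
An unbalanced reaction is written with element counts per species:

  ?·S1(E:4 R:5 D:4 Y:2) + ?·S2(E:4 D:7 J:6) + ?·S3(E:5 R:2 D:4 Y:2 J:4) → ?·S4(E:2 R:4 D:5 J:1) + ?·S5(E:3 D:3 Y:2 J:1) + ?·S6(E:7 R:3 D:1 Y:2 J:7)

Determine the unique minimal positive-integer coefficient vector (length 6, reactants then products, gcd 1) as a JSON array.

E: 4·4+2·4+3·5 = 39 | 5·2+5·3+2·7 = 39
R: 4·5+2·0+3·2 = 26 | 5·4+5·0+2·3 = 26
D: 4·4+2·7+3·4 = 42 | 5·5+5·3+2·1 = 42
Y: 4·2+2·0+3·2 = 14 | 5·0+5·2+2·2 = 14
J: 4·0+2·6+3·4 = 24 | 5·1+5·1+2·7 = 24
gcd(4,2,3,5,5,2) = 1

Coefficients: [4, 2, 3, 5, 5, 2]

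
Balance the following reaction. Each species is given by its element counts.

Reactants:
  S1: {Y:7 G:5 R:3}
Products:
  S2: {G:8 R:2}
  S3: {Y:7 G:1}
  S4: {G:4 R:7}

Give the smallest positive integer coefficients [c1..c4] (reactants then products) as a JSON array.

Coefficients: [3, 1, 3, 1]

Y: 3·7 = 21 | 1·0+3·7+1·0 = 21
G: 3·5 = 15 | 1·8+3·1+1·4 = 15
R: 3·3 = 9 | 1·2+3·0+1·7 = 9
gcd(3,1,3,1) = 1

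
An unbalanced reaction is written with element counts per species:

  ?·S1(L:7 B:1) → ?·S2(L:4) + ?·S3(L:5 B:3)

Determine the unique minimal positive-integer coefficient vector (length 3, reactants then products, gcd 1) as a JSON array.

Coefficients: [3, 4, 1]

L: 3·7 = 21 | 4·4+1·5 = 21
B: 3·1 = 3 | 4·0+1·3 = 3
gcd(3,4,1) = 1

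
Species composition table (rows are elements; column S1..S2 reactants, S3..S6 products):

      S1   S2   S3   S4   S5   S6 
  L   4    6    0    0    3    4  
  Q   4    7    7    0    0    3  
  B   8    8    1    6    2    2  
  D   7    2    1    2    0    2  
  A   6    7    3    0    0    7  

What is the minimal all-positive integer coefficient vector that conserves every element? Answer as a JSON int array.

Coefficients: [2, 5, 4, 5, 6, 5]

L: 2·4+5·6 = 38 | 4·0+5·0+6·3+5·4 = 38
Q: 2·4+5·7 = 43 | 4·7+5·0+6·0+5·3 = 43
B: 2·8+5·8 = 56 | 4·1+5·6+6·2+5·2 = 56
D: 2·7+5·2 = 24 | 4·1+5·2+6·0+5·2 = 24
A: 2·6+5·7 = 47 | 4·3+5·0+6·0+5·7 = 47
gcd(2,5,4,5,6,5) = 1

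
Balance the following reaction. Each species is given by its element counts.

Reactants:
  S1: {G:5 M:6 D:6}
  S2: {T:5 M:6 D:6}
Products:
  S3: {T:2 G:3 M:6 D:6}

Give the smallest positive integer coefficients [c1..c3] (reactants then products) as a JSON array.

T: 3·0+2·5 = 10 | 5·2 = 10
G: 3·5+2·0 = 15 | 5·3 = 15
M: 3·6+2·6 = 30 | 5·6 = 30
D: 3·6+2·6 = 30 | 5·6 = 30
gcd(3,2,5) = 1

Coefficients: [3, 2, 5]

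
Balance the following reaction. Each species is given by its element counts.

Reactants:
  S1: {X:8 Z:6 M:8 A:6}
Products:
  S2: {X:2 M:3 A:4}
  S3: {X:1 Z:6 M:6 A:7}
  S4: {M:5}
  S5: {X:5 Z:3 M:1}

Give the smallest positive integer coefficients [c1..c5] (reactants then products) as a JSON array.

Coefficients: [5, 4, 2, 2, 6]

X: 5·8 = 40 | 4·2+2·1+2·0+6·5 = 40
Z: 5·6 = 30 | 4·0+2·6+2·0+6·3 = 30
M: 5·8 = 40 | 4·3+2·6+2·5+6·1 = 40
A: 5·6 = 30 | 4·4+2·7+2·0+6·0 = 30
gcd(5,4,2,2,6) = 1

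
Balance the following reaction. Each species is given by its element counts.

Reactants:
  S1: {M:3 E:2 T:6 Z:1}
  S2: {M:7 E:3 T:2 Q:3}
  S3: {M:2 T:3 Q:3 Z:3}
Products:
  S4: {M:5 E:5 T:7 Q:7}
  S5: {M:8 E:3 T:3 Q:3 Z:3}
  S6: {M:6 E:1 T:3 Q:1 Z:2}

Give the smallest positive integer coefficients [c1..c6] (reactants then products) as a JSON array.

M: 3·3+6·7+4·2 = 59 | 3·5+1·8+6·6 = 59
E: 3·2+6·3+4·0 = 24 | 3·5+1·3+6·1 = 24
T: 3·6+6·2+4·3 = 42 | 3·7+1·3+6·3 = 42
Q: 3·0+6·3+4·3 = 30 | 3·7+1·3+6·1 = 30
Z: 3·1+6·0+4·3 = 15 | 3·0+1·3+6·2 = 15
gcd(3,6,4,3,1,6) = 1

Coefficients: [3, 6, 4, 3, 1, 6]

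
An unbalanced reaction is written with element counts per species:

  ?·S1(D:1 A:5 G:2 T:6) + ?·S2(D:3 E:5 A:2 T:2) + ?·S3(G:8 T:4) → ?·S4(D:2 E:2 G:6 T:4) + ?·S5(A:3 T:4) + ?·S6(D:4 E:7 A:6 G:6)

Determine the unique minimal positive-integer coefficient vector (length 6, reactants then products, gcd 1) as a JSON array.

D: 3·1+3·3+3·0 = 12 | 4·2+5·0+1·4 = 12
E: 3·0+3·5+3·0 = 15 | 4·2+5·0+1·7 = 15
A: 3·5+3·2+3·0 = 21 | 4·0+5·3+1·6 = 21
G: 3·2+3·0+3·8 = 30 | 4·6+5·0+1·6 = 30
T: 3·6+3·2+3·4 = 36 | 4·4+5·4+1·0 = 36
gcd(3,3,3,4,5,1) = 1

Coefficients: [3, 3, 3, 4, 5, 1]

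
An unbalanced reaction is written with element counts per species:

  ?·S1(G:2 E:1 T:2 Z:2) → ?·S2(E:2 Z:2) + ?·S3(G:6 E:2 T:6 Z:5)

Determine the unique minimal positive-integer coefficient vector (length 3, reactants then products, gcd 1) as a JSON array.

G: 6·2 = 12 | 1·0+2·6 = 12
E: 6·1 = 6 | 1·2+2·2 = 6
T: 6·2 = 12 | 1·0+2·6 = 12
Z: 6·2 = 12 | 1·2+2·5 = 12
gcd(6,1,2) = 1

Coefficients: [6, 1, 2]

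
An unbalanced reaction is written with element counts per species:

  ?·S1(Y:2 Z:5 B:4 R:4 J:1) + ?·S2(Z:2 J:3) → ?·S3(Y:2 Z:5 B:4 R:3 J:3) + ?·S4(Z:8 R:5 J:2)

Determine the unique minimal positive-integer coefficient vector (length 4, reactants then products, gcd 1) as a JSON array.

Coefficients: [5, 4, 5, 1]

Y: 5·2+4·0 = 10 | 5·2+1·0 = 10
Z: 5·5+4·2 = 33 | 5·5+1·8 = 33
B: 5·4+4·0 = 20 | 5·4+1·0 = 20
R: 5·4+4·0 = 20 | 5·3+1·5 = 20
J: 5·1+4·3 = 17 | 5·3+1·2 = 17
gcd(5,4,5,1) = 1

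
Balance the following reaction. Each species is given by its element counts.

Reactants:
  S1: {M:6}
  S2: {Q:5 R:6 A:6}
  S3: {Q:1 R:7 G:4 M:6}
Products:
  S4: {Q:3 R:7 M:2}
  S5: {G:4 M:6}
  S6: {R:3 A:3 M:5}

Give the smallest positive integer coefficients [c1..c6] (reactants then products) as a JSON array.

Q: 5·0+2·5+5·1 = 15 | 5·3+5·0+4·0 = 15
R: 5·0+2·6+5·7 = 47 | 5·7+5·0+4·3 = 47
A: 5·0+2·6+5·0 = 12 | 5·0+5·0+4·3 = 12
G: 5·0+2·0+5·4 = 20 | 5·0+5·4+4·0 = 20
M: 5·6+2·0+5·6 = 60 | 5·2+5·6+4·5 = 60
gcd(5,2,5,5,5,4) = 1

Coefficients: [5, 2, 5, 5, 5, 4]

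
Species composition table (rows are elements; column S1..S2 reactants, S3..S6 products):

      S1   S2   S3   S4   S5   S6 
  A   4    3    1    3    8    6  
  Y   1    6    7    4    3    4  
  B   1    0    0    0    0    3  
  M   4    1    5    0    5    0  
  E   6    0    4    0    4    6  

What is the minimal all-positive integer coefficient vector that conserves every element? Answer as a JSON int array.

A: 6·4+6·3 = 42 | 3·1+1·3+3·8+2·6 = 42
Y: 6·1+6·6 = 42 | 3·7+1·4+3·3+2·4 = 42
B: 6·1+6·0 = 6 | 3·0+1·0+3·0+2·3 = 6
M: 6·4+6·1 = 30 | 3·5+1·0+3·5+2·0 = 30
E: 6·6+6·0 = 36 | 3·4+1·0+3·4+2·6 = 36
gcd(6,6,3,1,3,2) = 1

Coefficients: [6, 6, 3, 1, 3, 2]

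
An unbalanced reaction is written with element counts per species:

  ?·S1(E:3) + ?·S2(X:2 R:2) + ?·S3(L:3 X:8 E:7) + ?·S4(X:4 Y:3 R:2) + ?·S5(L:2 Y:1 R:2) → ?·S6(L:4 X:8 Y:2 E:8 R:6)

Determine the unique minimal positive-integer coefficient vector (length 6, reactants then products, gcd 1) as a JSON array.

Coefficients: [6, 6, 2, 1, 5, 4]

L: 6·0+6·0+2·3+1·0+5·2 = 16 | 4·4 = 16
X: 6·0+6·2+2·8+1·4+5·0 = 32 | 4·8 = 32
Y: 6·0+6·0+2·0+1·3+5·1 = 8 | 4·2 = 8
E: 6·3+6·0+2·7+1·0+5·0 = 32 | 4·8 = 32
R: 6·0+6·2+2·0+1·2+5·2 = 24 | 4·6 = 24
gcd(6,6,2,1,5,4) = 1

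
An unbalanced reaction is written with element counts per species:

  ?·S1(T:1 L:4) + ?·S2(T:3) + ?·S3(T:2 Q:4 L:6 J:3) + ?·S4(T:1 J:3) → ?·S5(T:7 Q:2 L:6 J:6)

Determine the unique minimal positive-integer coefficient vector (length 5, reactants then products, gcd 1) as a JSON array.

T: 3·1+5·3+2·2+6·1 = 28 | 4·7 = 28
Q: 3·0+5·0+2·4+6·0 = 8 | 4·2 = 8
L: 3·4+5·0+2·6+6·0 = 24 | 4·6 = 24
J: 3·0+5·0+2·3+6·3 = 24 | 4·6 = 24
gcd(3,5,2,6,4) = 1

Coefficients: [3, 5, 2, 6, 4]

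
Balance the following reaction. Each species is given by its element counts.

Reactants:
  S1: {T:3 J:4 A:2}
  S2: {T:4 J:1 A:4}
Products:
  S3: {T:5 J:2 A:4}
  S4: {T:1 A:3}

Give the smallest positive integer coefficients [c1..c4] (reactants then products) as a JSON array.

Coefficients: [1, 6, 5, 2]

T: 1·3+6·4 = 27 | 5·5+2·1 = 27
J: 1·4+6·1 = 10 | 5·2+2·0 = 10
A: 1·2+6·4 = 26 | 5·4+2·3 = 26
gcd(1,6,5,2) = 1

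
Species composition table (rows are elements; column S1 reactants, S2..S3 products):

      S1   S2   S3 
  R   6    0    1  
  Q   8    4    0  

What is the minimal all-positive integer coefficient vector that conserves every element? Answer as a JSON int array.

R: 1·6 = 6 | 2·0+6·1 = 6
Q: 1·8 = 8 | 2·4+6·0 = 8
gcd(1,2,6) = 1

Coefficients: [1, 2, 6]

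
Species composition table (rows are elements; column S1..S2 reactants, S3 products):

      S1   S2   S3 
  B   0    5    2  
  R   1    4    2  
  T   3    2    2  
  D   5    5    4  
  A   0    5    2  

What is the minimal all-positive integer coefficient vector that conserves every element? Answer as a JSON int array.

Coefficients: [2, 2, 5]

B: 2·0+2·5 = 10 | 5·2 = 10
R: 2·1+2·4 = 10 | 5·2 = 10
T: 2·3+2·2 = 10 | 5·2 = 10
D: 2·5+2·5 = 20 | 5·4 = 20
A: 2·0+2·5 = 10 | 5·2 = 10
gcd(2,2,5) = 1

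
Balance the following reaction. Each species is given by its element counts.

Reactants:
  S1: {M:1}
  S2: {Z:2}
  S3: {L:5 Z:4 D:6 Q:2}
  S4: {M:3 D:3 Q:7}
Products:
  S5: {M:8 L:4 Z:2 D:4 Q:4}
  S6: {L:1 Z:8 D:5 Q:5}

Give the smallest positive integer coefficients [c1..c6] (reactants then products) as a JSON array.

M: 5·1+3·0+1·0+1·3 = 8 | 1·8+1·0 = 8
L: 5·0+3·0+1·5+1·0 = 5 | 1·4+1·1 = 5
Z: 5·0+3·2+1·4+1·0 = 10 | 1·2+1·8 = 10
D: 5·0+3·0+1·6+1·3 = 9 | 1·4+1·5 = 9
Q: 5·0+3·0+1·2+1·7 = 9 | 1·4+1·5 = 9
gcd(5,3,1,1,1,1) = 1

Coefficients: [5, 3, 1, 1, 1, 1]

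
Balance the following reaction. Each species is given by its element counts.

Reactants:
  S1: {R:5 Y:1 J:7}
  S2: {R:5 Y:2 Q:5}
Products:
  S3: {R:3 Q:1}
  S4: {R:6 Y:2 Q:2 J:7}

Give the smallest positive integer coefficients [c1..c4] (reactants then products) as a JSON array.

R: 2·5+1·5 = 15 | 1·3+2·6 = 15
Y: 2·1+1·2 = 4 | 1·0+2·2 = 4
Q: 2·0+1·5 = 5 | 1·1+2·2 = 5
J: 2·7+1·0 = 14 | 1·0+2·7 = 14
gcd(2,1,1,2) = 1

Coefficients: [2, 1, 1, 2]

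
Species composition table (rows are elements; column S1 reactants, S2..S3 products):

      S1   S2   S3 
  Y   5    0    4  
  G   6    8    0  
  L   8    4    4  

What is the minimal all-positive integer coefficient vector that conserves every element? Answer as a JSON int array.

Coefficients: [4, 3, 5]

Y: 4·5 = 20 | 3·0+5·4 = 20
G: 4·6 = 24 | 3·8+5·0 = 24
L: 4·8 = 32 | 3·4+5·4 = 32
gcd(4,3,5) = 1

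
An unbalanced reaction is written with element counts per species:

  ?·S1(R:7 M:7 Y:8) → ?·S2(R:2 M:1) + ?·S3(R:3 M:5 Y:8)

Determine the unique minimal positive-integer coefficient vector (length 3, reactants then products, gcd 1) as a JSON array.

R: 1·7 = 7 | 2·2+1·3 = 7
M: 1·7 = 7 | 2·1+1·5 = 7
Y: 1·8 = 8 | 2·0+1·8 = 8
gcd(1,2,1) = 1

Coefficients: [1, 2, 1]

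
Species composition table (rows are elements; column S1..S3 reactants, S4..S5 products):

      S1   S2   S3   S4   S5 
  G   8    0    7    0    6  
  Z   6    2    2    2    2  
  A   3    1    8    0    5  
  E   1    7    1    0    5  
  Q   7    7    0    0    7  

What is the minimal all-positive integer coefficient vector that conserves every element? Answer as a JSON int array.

Coefficients: [2, 3, 2, 6, 5]

G: 2·8+3·0+2·7 = 30 | 6·0+5·6 = 30
Z: 2·6+3·2+2·2 = 22 | 6·2+5·2 = 22
A: 2·3+3·1+2·8 = 25 | 6·0+5·5 = 25
E: 2·1+3·7+2·1 = 25 | 6·0+5·5 = 25
Q: 2·7+3·7+2·0 = 35 | 6·0+5·7 = 35
gcd(2,3,2,6,5) = 1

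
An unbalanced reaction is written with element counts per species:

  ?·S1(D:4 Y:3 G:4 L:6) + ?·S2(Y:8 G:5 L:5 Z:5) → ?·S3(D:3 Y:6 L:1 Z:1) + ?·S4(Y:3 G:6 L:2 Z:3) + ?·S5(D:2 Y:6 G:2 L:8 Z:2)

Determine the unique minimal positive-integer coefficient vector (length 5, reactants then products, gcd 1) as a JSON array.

Coefficients: [4, 6, 2, 6, 5]

D: 4·4+6·0 = 16 | 2·3+6·0+5·2 = 16
Y: 4·3+6·8 = 60 | 2·6+6·3+5·6 = 60
G: 4·4+6·5 = 46 | 2·0+6·6+5·2 = 46
L: 4·6+6·5 = 54 | 2·1+6·2+5·8 = 54
Z: 4·0+6·5 = 30 | 2·1+6·3+5·2 = 30
gcd(4,6,2,6,5) = 1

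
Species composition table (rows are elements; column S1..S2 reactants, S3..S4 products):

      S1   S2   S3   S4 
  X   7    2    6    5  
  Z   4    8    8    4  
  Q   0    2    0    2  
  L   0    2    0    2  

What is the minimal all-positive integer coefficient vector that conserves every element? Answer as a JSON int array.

Coefficients: [6, 4, 5, 4]

X: 6·7+4·2 = 50 | 5·6+4·5 = 50
Z: 6·4+4·8 = 56 | 5·8+4·4 = 56
Q: 6·0+4·2 = 8 | 5·0+4·2 = 8
L: 6·0+4·2 = 8 | 5·0+4·2 = 8
gcd(6,4,5,4) = 1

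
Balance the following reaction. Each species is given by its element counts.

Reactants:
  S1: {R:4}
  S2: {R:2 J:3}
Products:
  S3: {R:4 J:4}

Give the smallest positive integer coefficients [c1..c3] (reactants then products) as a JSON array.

R: 1·4+4·2 = 12 | 3·4 = 12
J: 1·0+4·3 = 12 | 3·4 = 12
gcd(1,4,3) = 1

Coefficients: [1, 4, 3]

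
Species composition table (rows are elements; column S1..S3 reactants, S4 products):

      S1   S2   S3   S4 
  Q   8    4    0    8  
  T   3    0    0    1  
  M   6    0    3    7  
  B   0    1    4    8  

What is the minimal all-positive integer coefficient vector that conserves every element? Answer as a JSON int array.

Q: 1·8+4·4+5·0 = 24 | 3·8 = 24
T: 1·3+4·0+5·0 = 3 | 3·1 = 3
M: 1·6+4·0+5·3 = 21 | 3·7 = 21
B: 1·0+4·1+5·4 = 24 | 3·8 = 24
gcd(1,4,5,3) = 1

Coefficients: [1, 4, 5, 3]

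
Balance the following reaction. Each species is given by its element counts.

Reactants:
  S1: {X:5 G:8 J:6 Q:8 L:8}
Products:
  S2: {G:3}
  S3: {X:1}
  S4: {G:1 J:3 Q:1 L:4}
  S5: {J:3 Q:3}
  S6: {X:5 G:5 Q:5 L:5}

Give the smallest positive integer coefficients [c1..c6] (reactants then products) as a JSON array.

Coefficients: [5, 5, 5, 5, 5, 4]

X: 5·5 = 25 | 5·0+5·1+5·0+5·0+4·5 = 25
G: 5·8 = 40 | 5·3+5·0+5·1+5·0+4·5 = 40
J: 5·6 = 30 | 5·0+5·0+5·3+5·3+4·0 = 30
Q: 5·8 = 40 | 5·0+5·0+5·1+5·3+4·5 = 40
L: 5·8 = 40 | 5·0+5·0+5·4+5·0+4·5 = 40
gcd(5,5,5,5,5,4) = 1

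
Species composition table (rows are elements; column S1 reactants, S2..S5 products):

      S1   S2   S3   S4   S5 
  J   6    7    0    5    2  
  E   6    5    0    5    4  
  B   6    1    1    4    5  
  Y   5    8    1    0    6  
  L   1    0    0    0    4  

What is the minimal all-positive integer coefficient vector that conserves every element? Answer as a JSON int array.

Coefficients: [4, 1, 6, 3, 1]

J: 4·6 = 24 | 1·7+6·0+3·5+1·2 = 24
E: 4·6 = 24 | 1·5+6·0+3·5+1·4 = 24
B: 4·6 = 24 | 1·1+6·1+3·4+1·5 = 24
Y: 4·5 = 20 | 1·8+6·1+3·0+1·6 = 20
L: 4·1 = 4 | 1·0+6·0+3·0+1·4 = 4
gcd(4,1,6,3,1) = 1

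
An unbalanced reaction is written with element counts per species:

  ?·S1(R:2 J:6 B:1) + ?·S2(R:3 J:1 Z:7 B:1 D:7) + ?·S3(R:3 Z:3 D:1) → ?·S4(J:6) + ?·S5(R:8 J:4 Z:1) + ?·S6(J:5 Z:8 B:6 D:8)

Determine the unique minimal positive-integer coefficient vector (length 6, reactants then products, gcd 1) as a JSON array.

R: 5·2+1·3+1·3 = 16 | 3·0+2·8+1·0 = 16
J: 5·6+1·1+1·0 = 31 | 3·6+2·4+1·5 = 31
Z: 5·0+1·7+1·3 = 10 | 3·0+2·1+1·8 = 10
B: 5·1+1·1+1·0 = 6 | 3·0+2·0+1·6 = 6
D: 5·0+1·7+1·1 = 8 | 3·0+2·0+1·8 = 8
gcd(5,1,1,3,2,1) = 1

Coefficients: [5, 1, 1, 3, 2, 1]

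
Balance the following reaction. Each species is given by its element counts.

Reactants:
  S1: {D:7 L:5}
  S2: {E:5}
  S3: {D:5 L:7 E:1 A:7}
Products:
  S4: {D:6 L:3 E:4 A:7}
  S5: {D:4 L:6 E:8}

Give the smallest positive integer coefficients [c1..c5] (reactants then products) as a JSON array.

D: 2·7+6·0+2·5 = 24 | 2·6+3·4 = 24
L: 2·5+6·0+2·7 = 24 | 2·3+3·6 = 24
E: 2·0+6·5+2·1 = 32 | 2·4+3·8 = 32
A: 2·0+6·0+2·7 = 14 | 2·7+3·0 = 14
gcd(2,6,2,2,3) = 1

Coefficients: [2, 6, 2, 2, 3]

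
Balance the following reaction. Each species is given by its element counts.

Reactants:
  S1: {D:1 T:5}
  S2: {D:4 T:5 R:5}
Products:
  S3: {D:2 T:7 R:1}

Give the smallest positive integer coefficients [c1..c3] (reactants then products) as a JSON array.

Coefficients: [6, 1, 5]

D: 6·1+1·4 = 10 | 5·2 = 10
T: 6·5+1·5 = 35 | 5·7 = 35
R: 6·0+1·5 = 5 | 5·1 = 5
gcd(6,1,5) = 1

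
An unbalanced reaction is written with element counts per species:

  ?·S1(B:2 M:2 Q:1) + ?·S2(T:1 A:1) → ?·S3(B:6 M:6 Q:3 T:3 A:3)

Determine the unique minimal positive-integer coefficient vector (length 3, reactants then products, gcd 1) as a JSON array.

B: 3·2+3·0 = 6 | 1·6 = 6
M: 3·2+3·0 = 6 | 1·6 = 6
Q: 3·1+3·0 = 3 | 1·3 = 3
T: 3·0+3·1 = 3 | 1·3 = 3
A: 3·0+3·1 = 3 | 1·3 = 3
gcd(3,3,1) = 1

Coefficients: [3, 3, 1]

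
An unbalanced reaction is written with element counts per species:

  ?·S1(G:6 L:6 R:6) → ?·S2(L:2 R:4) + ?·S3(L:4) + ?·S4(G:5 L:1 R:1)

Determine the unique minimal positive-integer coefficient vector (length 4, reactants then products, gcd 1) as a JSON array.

G: 5·6 = 30 | 6·0+3·0+6·5 = 30
L: 5·6 = 30 | 6·2+3·4+6·1 = 30
R: 5·6 = 30 | 6·4+3·0+6·1 = 30
gcd(5,6,3,6) = 1

Coefficients: [5, 6, 3, 6]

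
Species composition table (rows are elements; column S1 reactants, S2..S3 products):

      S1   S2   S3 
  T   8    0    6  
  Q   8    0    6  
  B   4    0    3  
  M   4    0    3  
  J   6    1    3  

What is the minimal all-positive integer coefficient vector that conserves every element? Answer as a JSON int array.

T: 3·8 = 24 | 6·0+4·6 = 24
Q: 3·8 = 24 | 6·0+4·6 = 24
B: 3·4 = 12 | 6·0+4·3 = 12
M: 3·4 = 12 | 6·0+4·3 = 12
J: 3·6 = 18 | 6·1+4·3 = 18
gcd(3,6,4) = 1

Coefficients: [3, 6, 4]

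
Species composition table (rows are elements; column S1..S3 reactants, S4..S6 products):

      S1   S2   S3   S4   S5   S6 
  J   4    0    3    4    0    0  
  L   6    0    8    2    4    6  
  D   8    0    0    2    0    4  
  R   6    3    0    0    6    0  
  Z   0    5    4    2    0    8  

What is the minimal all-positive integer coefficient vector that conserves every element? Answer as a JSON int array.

J: 3·4+4·0+4·3 = 24 | 6·4+5·0+3·0 = 24
L: 3·6+4·0+4·8 = 50 | 6·2+5·4+3·6 = 50
D: 3·8+4·0+4·0 = 24 | 6·2+5·0+3·4 = 24
R: 3·6+4·3+4·0 = 30 | 6·0+5·6+3·0 = 30
Z: 3·0+4·5+4·4 = 36 | 6·2+5·0+3·8 = 36
gcd(3,4,4,6,5,3) = 1

Coefficients: [3, 4, 4, 6, 5, 3]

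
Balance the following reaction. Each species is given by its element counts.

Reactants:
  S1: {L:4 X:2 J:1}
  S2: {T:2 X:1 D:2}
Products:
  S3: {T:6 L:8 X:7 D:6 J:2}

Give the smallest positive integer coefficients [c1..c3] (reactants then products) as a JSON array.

T: 2·0+3·2 = 6 | 1·6 = 6
L: 2·4+3·0 = 8 | 1·8 = 8
X: 2·2+3·1 = 7 | 1·7 = 7
D: 2·0+3·2 = 6 | 1·6 = 6
J: 2·1+3·0 = 2 | 1·2 = 2
gcd(2,3,1) = 1

Coefficients: [2, 3, 1]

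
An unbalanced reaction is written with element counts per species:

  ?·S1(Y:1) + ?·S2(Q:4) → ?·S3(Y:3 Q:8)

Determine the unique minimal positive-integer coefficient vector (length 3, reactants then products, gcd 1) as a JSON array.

Y: 3·1+2·0 = 3 | 1·3 = 3
Q: 3·0+2·4 = 8 | 1·8 = 8
gcd(3,2,1) = 1

Coefficients: [3, 2, 1]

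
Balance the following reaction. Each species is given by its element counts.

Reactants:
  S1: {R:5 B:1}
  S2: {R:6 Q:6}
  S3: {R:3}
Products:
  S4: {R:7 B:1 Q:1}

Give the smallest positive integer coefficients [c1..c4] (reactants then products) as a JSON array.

R: 6·5+1·6+2·3 = 42 | 6·7 = 42
B: 6·1+1·0+2·0 = 6 | 6·1 = 6
Q: 6·0+1·6+2·0 = 6 | 6·1 = 6
gcd(6,1,2,6) = 1

Coefficients: [6, 1, 2, 6]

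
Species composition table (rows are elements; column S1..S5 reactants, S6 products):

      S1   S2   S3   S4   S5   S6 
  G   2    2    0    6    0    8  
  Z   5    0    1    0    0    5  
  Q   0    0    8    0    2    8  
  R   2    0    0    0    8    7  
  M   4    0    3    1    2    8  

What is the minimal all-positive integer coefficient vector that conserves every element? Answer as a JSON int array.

G: 5·2+4·2+5·0+5·6+4·0 = 48 | 6·8 = 48
Z: 5·5+4·0+5·1+5·0+4·0 = 30 | 6·5 = 30
Q: 5·0+4·0+5·8+5·0+4·2 = 48 | 6·8 = 48
R: 5·2+4·0+5·0+5·0+4·8 = 42 | 6·7 = 42
M: 5·4+4·0+5·3+5·1+4·2 = 48 | 6·8 = 48
gcd(5,4,5,5,4,6) = 1

Coefficients: [5, 4, 5, 5, 4, 6]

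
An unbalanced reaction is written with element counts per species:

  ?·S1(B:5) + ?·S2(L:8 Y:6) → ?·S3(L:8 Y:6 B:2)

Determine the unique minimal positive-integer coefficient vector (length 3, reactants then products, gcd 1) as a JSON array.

L: 2·0+5·8 = 40 | 5·8 = 40
Y: 2·0+5·6 = 30 | 5·6 = 30
B: 2·5+5·0 = 10 | 5·2 = 10
gcd(2,5,5) = 1

Coefficients: [2, 5, 5]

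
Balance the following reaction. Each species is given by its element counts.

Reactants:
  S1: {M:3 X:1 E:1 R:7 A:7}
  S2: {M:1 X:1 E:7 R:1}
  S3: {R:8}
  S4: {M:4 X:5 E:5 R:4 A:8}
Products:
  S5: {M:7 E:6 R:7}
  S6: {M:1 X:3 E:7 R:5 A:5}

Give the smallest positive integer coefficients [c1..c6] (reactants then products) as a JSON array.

Coefficients: [1, 3, 1, 1, 1, 3]

M: 1·3+3·1+1·0+1·4 = 10 | 1·7+3·1 = 10
X: 1·1+3·1+1·0+1·5 = 9 | 1·0+3·3 = 9
E: 1·1+3·7+1·0+1·5 = 27 | 1·6+3·7 = 27
R: 1·7+3·1+1·8+1·4 = 22 | 1·7+3·5 = 22
A: 1·7+3·0+1·0+1·8 = 15 | 1·0+3·5 = 15
gcd(1,3,1,1,1,3) = 1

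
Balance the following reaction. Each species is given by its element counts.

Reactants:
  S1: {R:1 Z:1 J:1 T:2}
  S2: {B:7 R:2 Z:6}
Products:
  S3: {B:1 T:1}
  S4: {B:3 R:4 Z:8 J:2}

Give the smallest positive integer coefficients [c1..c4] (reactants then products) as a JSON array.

B: 2·0+1·7 = 7 | 4·1+1·3 = 7
R: 2·1+1·2 = 4 | 4·0+1·4 = 4
Z: 2·1+1·6 = 8 | 4·0+1·8 = 8
J: 2·1+1·0 = 2 | 4·0+1·2 = 2
T: 2·2+1·0 = 4 | 4·1+1·0 = 4
gcd(2,1,4,1) = 1

Coefficients: [2, 1, 4, 1]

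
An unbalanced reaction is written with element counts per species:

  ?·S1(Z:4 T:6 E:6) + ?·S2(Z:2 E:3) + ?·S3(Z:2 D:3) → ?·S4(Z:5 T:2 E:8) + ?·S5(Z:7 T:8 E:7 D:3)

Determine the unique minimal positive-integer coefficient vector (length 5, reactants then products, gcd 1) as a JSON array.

Coefficients: [5, 5, 3, 3, 3]

Z: 5·4+5·2+3·2 = 36 | 3·5+3·7 = 36
T: 5·6+5·0+3·0 = 30 | 3·2+3·8 = 30
E: 5·6+5·3+3·0 = 45 | 3·8+3·7 = 45
D: 5·0+5·0+3·3 = 9 | 3·0+3·3 = 9
gcd(5,5,3,3,3) = 1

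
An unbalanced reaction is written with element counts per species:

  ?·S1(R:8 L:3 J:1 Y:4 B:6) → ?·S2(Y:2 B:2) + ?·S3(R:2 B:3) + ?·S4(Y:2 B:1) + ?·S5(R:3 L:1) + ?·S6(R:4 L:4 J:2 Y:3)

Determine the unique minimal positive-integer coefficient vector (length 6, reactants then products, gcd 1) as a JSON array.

Coefficients: [4, 1, 6, 4, 4, 2]

R: 4·8 = 32 | 1·0+6·2+4·0+4·3+2·4 = 32
L: 4·3 = 12 | 1·0+6·0+4·0+4·1+2·4 = 12
J: 4·1 = 4 | 1·0+6·0+4·0+4·0+2·2 = 4
Y: 4·4 = 16 | 1·2+6·0+4·2+4·0+2·3 = 16
B: 4·6 = 24 | 1·2+6·3+4·1+4·0+2·0 = 24
gcd(4,1,6,4,4,2) = 1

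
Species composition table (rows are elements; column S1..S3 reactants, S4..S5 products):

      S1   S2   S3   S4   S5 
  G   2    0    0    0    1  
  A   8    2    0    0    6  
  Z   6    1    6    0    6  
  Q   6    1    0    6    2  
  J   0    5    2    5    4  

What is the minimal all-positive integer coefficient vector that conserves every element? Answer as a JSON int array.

Coefficients: [3, 6, 2, 2, 6]

G: 3·2+6·0+2·0 = 6 | 2·0+6·1 = 6
A: 3·8+6·2+2·0 = 36 | 2·0+6·6 = 36
Z: 3·6+6·1+2·6 = 36 | 2·0+6·6 = 36
Q: 3·6+6·1+2·0 = 24 | 2·6+6·2 = 24
J: 3·0+6·5+2·2 = 34 | 2·5+6·4 = 34
gcd(3,6,2,2,6) = 1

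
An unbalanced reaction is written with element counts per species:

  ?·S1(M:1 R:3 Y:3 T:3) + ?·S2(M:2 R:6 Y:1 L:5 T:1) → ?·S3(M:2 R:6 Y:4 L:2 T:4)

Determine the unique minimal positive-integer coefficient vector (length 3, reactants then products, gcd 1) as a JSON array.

M: 6·1+2·2 = 10 | 5·2 = 10
R: 6·3+2·6 = 30 | 5·6 = 30
Y: 6·3+2·1 = 20 | 5·4 = 20
L: 6·0+2·5 = 10 | 5·2 = 10
T: 6·3+2·1 = 20 | 5·4 = 20
gcd(6,2,5) = 1

Coefficients: [6, 2, 5]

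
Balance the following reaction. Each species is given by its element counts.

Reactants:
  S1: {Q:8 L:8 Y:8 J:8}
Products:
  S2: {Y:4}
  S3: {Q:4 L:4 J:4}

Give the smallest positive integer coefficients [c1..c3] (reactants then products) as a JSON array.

Q: 1·8 = 8 | 2·0+2·4 = 8
L: 1·8 = 8 | 2·0+2·4 = 8
Y: 1·8 = 8 | 2·4+2·0 = 8
J: 1·8 = 8 | 2·0+2·4 = 8
gcd(1,2,2) = 1

Coefficients: [1, 2, 2]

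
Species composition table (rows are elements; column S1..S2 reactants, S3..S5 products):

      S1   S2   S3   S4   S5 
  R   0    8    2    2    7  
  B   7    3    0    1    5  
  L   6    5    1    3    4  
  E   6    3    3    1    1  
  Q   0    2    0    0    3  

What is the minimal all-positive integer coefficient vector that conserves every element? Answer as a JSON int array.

Coefficients: [1, 6, 5, 5, 4]

R: 1·0+6·8 = 48 | 5·2+5·2+4·7 = 48
B: 1·7+6·3 = 25 | 5·0+5·1+4·5 = 25
L: 1·6+6·5 = 36 | 5·1+5·3+4·4 = 36
E: 1·6+6·3 = 24 | 5·3+5·1+4·1 = 24
Q: 1·0+6·2 = 12 | 5·0+5·0+4·3 = 12
gcd(1,6,5,5,4) = 1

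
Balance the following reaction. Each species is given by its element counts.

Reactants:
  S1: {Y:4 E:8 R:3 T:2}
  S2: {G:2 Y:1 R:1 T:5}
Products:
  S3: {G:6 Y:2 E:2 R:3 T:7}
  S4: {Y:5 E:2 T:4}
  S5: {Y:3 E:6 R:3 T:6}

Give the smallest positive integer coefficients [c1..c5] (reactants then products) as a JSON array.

G: 3·0+6·2 = 12 | 2·6+1·0+3·0 = 12
Y: 3·4+6·1 = 18 | 2·2+1·5+3·3 = 18
E: 3·8+6·0 = 24 | 2·2+1·2+3·6 = 24
R: 3·3+6·1 = 15 | 2·3+1·0+3·3 = 15
T: 3·2+6·5 = 36 | 2·7+1·4+3·6 = 36
gcd(3,6,2,1,3) = 1

Coefficients: [3, 6, 2, 1, 3]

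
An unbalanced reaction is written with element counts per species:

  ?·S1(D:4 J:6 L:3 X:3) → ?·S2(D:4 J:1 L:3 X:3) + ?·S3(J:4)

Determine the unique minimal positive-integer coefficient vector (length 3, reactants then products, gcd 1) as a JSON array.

D: 4·4 = 16 | 4·4+5·0 = 16
J: 4·6 = 24 | 4·1+5·4 = 24
L: 4·3 = 12 | 4·3+5·0 = 12
X: 4·3 = 12 | 4·3+5·0 = 12
gcd(4,4,5) = 1

Coefficients: [4, 4, 5]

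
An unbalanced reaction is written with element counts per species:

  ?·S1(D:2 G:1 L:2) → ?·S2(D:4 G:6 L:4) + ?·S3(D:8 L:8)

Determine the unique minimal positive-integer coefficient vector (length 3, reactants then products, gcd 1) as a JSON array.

D: 6·2 = 12 | 1·4+1·8 = 12
G: 6·1 = 6 | 1·6+1·0 = 6
L: 6·2 = 12 | 1·4+1·8 = 12
gcd(6,1,1) = 1

Coefficients: [6, 1, 1]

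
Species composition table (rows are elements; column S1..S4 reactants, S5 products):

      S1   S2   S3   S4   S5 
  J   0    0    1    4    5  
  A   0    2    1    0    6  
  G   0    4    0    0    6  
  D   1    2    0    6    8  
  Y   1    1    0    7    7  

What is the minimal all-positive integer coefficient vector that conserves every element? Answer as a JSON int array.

J: 4·0+3·0+6·1+1·4 = 10 | 2·5 = 10
A: 4·0+3·2+6·1+1·0 = 12 | 2·6 = 12
G: 4·0+3·4+6·0+1·0 = 12 | 2·6 = 12
D: 4·1+3·2+6·0+1·6 = 16 | 2·8 = 16
Y: 4·1+3·1+6·0+1·7 = 14 | 2·7 = 14
gcd(4,3,6,1,2) = 1

Coefficients: [4, 3, 6, 1, 2]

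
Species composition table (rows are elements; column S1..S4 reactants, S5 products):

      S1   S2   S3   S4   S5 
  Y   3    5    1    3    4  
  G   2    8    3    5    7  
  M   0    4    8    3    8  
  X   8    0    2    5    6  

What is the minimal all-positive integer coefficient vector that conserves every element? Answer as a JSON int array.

Coefficients: [1, 1, 4, 4, 6]

Y: 1·3+1·5+4·1+4·3 = 24 | 6·4 = 24
G: 1·2+1·8+4·3+4·5 = 42 | 6·7 = 42
M: 1·0+1·4+4·8+4·3 = 48 | 6·8 = 48
X: 1·8+1·0+4·2+4·5 = 36 | 6·6 = 36
gcd(1,1,4,4,6) = 1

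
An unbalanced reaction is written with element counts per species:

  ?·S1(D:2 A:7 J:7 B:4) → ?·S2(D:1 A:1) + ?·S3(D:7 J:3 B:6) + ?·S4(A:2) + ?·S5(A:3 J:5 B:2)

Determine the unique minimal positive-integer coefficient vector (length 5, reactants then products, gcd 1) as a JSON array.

D: 4·2 = 8 | 1·1+1·7+6·0+5·0 = 8
A: 4·7 = 28 | 1·1+1·0+6·2+5·3 = 28
J: 4·7 = 28 | 1·0+1·3+6·0+5·5 = 28
B: 4·4 = 16 | 1·0+1·6+6·0+5·2 = 16
gcd(4,1,1,6,5) = 1

Coefficients: [4, 1, 1, 6, 5]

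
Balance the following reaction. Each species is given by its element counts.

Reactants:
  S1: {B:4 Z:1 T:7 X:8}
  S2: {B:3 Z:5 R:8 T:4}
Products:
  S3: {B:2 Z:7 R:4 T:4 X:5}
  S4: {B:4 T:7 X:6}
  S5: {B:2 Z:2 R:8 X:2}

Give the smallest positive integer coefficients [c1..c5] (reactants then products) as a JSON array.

Coefficients: [6, 2, 2, 6, 1]

B: 6·4+2·3 = 30 | 2·2+6·4+1·2 = 30
Z: 6·1+2·5 = 16 | 2·7+6·0+1·2 = 16
R: 6·0+2·8 = 16 | 2·4+6·0+1·8 = 16
T: 6·7+2·4 = 50 | 2·4+6·7+1·0 = 50
X: 6·8+2·0 = 48 | 2·5+6·6+1·2 = 48
gcd(6,2,2,6,1) = 1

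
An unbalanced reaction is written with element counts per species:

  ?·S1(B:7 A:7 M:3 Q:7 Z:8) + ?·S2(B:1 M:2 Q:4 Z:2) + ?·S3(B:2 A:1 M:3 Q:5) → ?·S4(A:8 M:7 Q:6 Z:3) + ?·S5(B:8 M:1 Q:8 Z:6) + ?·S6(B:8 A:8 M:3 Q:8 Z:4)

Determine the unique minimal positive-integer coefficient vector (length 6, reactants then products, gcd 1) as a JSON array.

B: 5·7+3·1+5·2 = 48 | 4·0+5·8+1·8 = 48
A: 5·7+3·0+5·1 = 40 | 4·8+5·0+1·8 = 40
M: 5·3+3·2+5·3 = 36 | 4·7+5·1+1·3 = 36
Q: 5·7+3·4+5·5 = 72 | 4·6+5·8+1·8 = 72
Z: 5·8+3·2+5·0 = 46 | 4·3+5·6+1·4 = 46
gcd(5,3,5,4,5,1) = 1

Coefficients: [5, 3, 5, 4, 5, 1]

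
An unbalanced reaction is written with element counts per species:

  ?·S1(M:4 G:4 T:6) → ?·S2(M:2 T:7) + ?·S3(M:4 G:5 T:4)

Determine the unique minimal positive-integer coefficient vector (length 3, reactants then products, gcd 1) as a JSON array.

Coefficients: [5, 2, 4]

M: 5·4 = 20 | 2·2+4·4 = 20
G: 5·4 = 20 | 2·0+4·5 = 20
T: 5·6 = 30 | 2·7+4·4 = 30
gcd(5,2,4) = 1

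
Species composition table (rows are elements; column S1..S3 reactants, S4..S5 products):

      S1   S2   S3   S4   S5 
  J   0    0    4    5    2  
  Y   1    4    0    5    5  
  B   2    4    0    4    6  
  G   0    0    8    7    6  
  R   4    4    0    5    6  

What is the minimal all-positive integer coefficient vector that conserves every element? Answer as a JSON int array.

Coefficients: [1, 6, 4, 2, 3]

J: 1·0+6·0+4·4 = 16 | 2·5+3·2 = 16
Y: 1·1+6·4+4·0 = 25 | 2·5+3·5 = 25
B: 1·2+6·4+4·0 = 26 | 2·4+3·6 = 26
G: 1·0+6·0+4·8 = 32 | 2·7+3·6 = 32
R: 1·4+6·4+4·0 = 28 | 2·5+3·6 = 28
gcd(1,6,4,2,3) = 1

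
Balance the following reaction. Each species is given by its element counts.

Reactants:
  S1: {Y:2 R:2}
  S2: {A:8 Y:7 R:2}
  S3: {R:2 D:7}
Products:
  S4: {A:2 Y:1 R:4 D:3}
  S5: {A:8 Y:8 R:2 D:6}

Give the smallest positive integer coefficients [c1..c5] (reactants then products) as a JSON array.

Coefficients: [1, 6, 6, 4, 5]

A: 1·0+6·8+6·0 = 48 | 4·2+5·8 = 48
Y: 1·2+6·7+6·0 = 44 | 4·1+5·8 = 44
R: 1·2+6·2+6·2 = 26 | 4·4+5·2 = 26
D: 1·0+6·0+6·7 = 42 | 4·3+5·6 = 42
gcd(1,6,6,4,5) = 1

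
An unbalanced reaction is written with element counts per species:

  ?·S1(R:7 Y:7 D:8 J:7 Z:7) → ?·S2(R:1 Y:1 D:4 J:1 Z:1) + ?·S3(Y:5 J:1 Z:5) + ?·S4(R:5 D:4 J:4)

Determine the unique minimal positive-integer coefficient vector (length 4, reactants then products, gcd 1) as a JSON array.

Coefficients: [4, 3, 5, 5]

R: 4·7 = 28 | 3·1+5·0+5·5 = 28
Y: 4·7 = 28 | 3·1+5·5+5·0 = 28
D: 4·8 = 32 | 3·4+5·0+5·4 = 32
J: 4·7 = 28 | 3·1+5·1+5·4 = 28
Z: 4·7 = 28 | 3·1+5·5+5·0 = 28
gcd(4,3,5,5) = 1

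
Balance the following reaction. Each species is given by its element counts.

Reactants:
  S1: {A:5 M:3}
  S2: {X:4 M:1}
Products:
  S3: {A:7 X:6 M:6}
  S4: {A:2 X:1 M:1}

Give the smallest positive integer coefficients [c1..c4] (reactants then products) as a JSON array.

A: 5·5+5·0 = 25 | 3·7+2·2 = 25
X: 5·0+5·4 = 20 | 3·6+2·1 = 20
M: 5·3+5·1 = 20 | 3·6+2·1 = 20
gcd(5,5,3,2) = 1

Coefficients: [5, 5, 3, 2]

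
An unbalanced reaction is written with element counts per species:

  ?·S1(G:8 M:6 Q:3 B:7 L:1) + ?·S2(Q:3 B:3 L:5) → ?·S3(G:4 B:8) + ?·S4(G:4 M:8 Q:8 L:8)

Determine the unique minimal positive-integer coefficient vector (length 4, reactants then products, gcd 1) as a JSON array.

Coefficients: [4, 4, 5, 3]

G: 4·8+4·0 = 32 | 5·4+3·4 = 32
M: 4·6+4·0 = 24 | 5·0+3·8 = 24
Q: 4·3+4·3 = 24 | 5·0+3·8 = 24
B: 4·7+4·3 = 40 | 5·8+3·0 = 40
L: 4·1+4·5 = 24 | 5·0+3·8 = 24
gcd(4,4,5,3) = 1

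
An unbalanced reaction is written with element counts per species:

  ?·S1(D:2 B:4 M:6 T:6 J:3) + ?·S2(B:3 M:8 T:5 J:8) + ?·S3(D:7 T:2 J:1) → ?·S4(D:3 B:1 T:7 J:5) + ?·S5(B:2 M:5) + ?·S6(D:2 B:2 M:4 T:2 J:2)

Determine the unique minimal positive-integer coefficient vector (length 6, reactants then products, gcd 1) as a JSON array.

D: 4·2+2·0+2·7 = 22 | 4·3+4·0+5·2 = 22
B: 4·4+2·3+2·0 = 22 | 4·1+4·2+5·2 = 22
M: 4·6+2·8+2·0 = 40 | 4·0+4·5+5·4 = 40
T: 4·6+2·5+2·2 = 38 | 4·7+4·0+5·2 = 38
J: 4·3+2·8+2·1 = 30 | 4·5+4·0+5·2 = 30
gcd(4,2,2,4,4,5) = 1

Coefficients: [4, 2, 2, 4, 4, 5]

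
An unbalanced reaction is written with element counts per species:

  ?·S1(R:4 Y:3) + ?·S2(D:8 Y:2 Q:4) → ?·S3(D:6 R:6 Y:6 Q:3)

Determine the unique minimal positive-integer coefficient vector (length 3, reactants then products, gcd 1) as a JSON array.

Coefficients: [6, 3, 4]

D: 6·0+3·8 = 24 | 4·6 = 24
R: 6·4+3·0 = 24 | 4·6 = 24
Y: 6·3+3·2 = 24 | 4·6 = 24
Q: 6·0+3·4 = 12 | 4·3 = 12
gcd(6,3,4) = 1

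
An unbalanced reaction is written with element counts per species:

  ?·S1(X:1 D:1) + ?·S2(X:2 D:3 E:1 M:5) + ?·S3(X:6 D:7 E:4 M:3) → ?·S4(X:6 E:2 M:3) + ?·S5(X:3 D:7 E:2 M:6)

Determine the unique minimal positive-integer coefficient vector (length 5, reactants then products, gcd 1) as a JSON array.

X: 3·1+6·2+2·6 = 27 | 2·6+5·3 = 27
D: 3·1+6·3+2·7 = 35 | 2·0+5·7 = 35
E: 3·0+6·1+2·4 = 14 | 2·2+5·2 = 14
M: 3·0+6·5+2·3 = 36 | 2·3+5·6 = 36
gcd(3,6,2,2,5) = 1

Coefficients: [3, 6, 2, 2, 5]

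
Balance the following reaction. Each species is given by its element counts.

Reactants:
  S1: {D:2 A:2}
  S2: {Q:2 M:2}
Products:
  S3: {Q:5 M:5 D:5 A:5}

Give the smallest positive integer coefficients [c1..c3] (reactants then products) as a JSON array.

Q: 5·0+5·2 = 10 | 2·5 = 10
M: 5·0+5·2 = 10 | 2·5 = 10
D: 5·2+5·0 = 10 | 2·5 = 10
A: 5·2+5·0 = 10 | 2·5 = 10
gcd(5,5,2) = 1

Coefficients: [5, 5, 2]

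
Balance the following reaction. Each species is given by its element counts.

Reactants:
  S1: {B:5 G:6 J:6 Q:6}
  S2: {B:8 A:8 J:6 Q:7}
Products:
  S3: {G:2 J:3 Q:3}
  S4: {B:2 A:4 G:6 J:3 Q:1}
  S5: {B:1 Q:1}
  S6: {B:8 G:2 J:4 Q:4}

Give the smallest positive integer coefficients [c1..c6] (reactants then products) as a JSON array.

Coefficients: [5, 1, 6, 2, 5, 3]

B: 5·5+1·8 = 33 | 6·0+2·2+5·1+3·8 = 33
A: 5·0+1·8 = 8 | 6·0+2·4+5·0+3·0 = 8
G: 5·6+1·0 = 30 | 6·2+2·6+5·0+3·2 = 30
J: 5·6+1·6 = 36 | 6·3+2·3+5·0+3·4 = 36
Q: 5·6+1·7 = 37 | 6·3+2·1+5·1+3·4 = 37
gcd(5,1,6,2,5,3) = 1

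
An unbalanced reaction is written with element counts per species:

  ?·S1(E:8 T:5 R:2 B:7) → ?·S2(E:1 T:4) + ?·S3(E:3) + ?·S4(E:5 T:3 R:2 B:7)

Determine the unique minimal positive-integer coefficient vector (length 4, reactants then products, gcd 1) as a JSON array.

E: 6·8 = 48 | 3·1+5·3+6·5 = 48
T: 6·5 = 30 | 3·4+5·0+6·3 = 30
R: 6·2 = 12 | 3·0+5·0+6·2 = 12
B: 6·7 = 42 | 3·0+5·0+6·7 = 42
gcd(6,3,5,6) = 1

Coefficients: [6, 3, 5, 6]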